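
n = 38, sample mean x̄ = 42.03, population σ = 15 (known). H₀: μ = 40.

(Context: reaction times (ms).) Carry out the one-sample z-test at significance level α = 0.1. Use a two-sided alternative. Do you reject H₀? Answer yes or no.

reject H₀: no

SE = σ/√n = 15/√38 = 2.4333
z = (x̄−μ₀)/SE = (42.03−40)/2.4333 = 0.8343
p-value (two-sided) = 0.40414
At α=0.1: p ≥ α → fail to reject H₀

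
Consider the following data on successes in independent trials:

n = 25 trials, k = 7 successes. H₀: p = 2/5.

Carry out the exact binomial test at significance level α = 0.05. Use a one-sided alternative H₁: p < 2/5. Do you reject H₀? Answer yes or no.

Exact binomial: n=25, k=7, p₀=2/5=0.4000
P(X≤7) from Σ C(n,i)·p₀^i·(1−p₀)^(n−i)
p-value (one-sided, H₁ less) = 0.15355
At α=0.05: p ≥ α → fail to reject H₀

reject H₀: no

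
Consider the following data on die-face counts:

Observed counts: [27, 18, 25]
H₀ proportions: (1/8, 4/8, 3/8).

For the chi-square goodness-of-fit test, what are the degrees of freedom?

df = k − 1 = 3 − 1 = 2

degrees of freedom = 2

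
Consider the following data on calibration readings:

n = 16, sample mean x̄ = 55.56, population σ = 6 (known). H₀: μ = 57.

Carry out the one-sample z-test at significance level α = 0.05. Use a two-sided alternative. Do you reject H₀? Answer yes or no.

SE = σ/√n = 6/√16 = 1.5000
z = (x̄−μ₀)/SE = (55.56−57)/1.5000 = -0.9600
p-value (two-sided) = 0.33706
At α=0.05: p ≥ α → fail to reject H₀

reject H₀: no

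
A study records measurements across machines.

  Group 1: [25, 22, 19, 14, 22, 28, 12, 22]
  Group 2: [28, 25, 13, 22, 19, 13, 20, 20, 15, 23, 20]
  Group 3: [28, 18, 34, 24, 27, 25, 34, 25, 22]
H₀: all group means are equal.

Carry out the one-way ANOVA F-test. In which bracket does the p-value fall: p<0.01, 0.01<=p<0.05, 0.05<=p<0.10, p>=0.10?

p-value bracket: 0.01<=p<0.05

Group means [20.50, 19.82, 26.33], grand mean 22.107
SSB = Σnᵢ(x̄ᵢ−x̄)² = 239.042; SSW = ΣΣ(x−x̄ᵢ)² = 643.636
MSB = 239.042/2 = 119.5211; MSW = 643.636/25 = 25.7455
F = MSB/MSW = 4.6424
df = (2, 25)
p-value (upper-tail) = 0.01930
→ bracket: 0.01<=p<0.05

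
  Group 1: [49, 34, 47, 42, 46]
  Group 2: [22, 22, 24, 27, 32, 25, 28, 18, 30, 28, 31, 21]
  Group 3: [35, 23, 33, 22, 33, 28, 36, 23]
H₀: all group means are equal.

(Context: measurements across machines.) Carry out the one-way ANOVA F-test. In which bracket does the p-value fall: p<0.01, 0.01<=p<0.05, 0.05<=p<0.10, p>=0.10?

Group means [43.60, 25.67, 29.12], grand mean 30.360
SSB = Σnᵢ(x̄ᵢ−x̄)² = 1153.018; SSW = ΣΣ(x−x̄ᵢ)² = 590.742
MSB = 1153.018/2 = 576.5092; MSW = 590.742/22 = 26.8519
F = MSB/MSW = 21.4700
df = (2, 22)
p-value (upper-tail) = 0.00001
→ bracket: p<0.01

p-value bracket: p<0.01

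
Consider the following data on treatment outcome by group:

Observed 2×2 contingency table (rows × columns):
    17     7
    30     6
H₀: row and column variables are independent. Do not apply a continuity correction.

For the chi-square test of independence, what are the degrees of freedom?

degrees of freedom = 1

df = (r−1)(c−1) = (2−1)·(2−1) = 1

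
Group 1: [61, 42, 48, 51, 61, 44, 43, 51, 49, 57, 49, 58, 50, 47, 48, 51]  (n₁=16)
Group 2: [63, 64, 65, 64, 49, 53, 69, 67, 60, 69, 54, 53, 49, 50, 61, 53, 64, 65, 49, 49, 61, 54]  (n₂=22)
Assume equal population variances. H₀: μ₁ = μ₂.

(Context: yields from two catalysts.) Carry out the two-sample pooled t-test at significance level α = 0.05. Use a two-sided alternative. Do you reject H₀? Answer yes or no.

reject H₀: yes

x̄₁=50.625, s₁=5.886, n₁=16
x̄₂=58.409, s₂=7.129, n₂=22
s_p² = [15·5.886² + 21·7.129²]/36 = 44.0852
SE = √(s_p²·(1/16+1/22)) = 2.1816
t = (50.625−58.409)/2.1816 = -3.5681
df = 36
p-value (two-sided) = 0.00104
At α=0.05: p < α → reject H₀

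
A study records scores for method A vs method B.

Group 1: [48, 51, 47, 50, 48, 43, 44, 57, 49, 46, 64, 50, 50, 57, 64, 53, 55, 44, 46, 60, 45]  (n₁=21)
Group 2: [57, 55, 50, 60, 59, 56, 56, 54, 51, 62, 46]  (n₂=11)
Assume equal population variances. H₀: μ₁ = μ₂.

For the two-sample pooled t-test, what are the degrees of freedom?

df = n₁ + n₂ − 2 = 21 + 11 − 2 = 30

degrees of freedom = 30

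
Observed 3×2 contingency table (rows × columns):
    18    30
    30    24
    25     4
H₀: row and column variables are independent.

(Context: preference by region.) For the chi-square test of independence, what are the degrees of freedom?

degrees of freedom = 2

df = (r−1)(c−1) = (3−1)·(2−1) = 2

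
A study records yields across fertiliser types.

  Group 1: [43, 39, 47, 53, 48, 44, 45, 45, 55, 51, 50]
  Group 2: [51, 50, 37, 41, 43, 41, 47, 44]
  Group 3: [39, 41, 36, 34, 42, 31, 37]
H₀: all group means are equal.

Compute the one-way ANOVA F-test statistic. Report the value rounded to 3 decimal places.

Group means [47.27, 44.25, 37.14], grand mean 43.615
SSB = Σnᵢ(x̄ᵢ−x̄)² = 443.615; SSW = ΣΣ(x−x̄ᵢ)² = 474.539
MSB = 443.615/2 = 221.8074; MSW = 474.539/23 = 20.6321
F = MSB/MSW = 10.7506
df = (2, 23)

test statistic = 10.751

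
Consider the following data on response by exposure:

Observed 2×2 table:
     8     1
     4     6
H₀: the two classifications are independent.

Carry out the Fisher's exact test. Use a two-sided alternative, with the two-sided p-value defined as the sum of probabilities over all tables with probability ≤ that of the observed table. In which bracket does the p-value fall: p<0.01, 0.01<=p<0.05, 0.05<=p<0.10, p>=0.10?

p-value bracket: 0.05<=p<0.10

Margins: r₁=9, r₂=10, c₁=12, c₂=7, n=19
p_obs = C(9,8)·C(10,4)/C(19,12); sum pmf over tables with pmf ≤ p_obs
p-value (two-sided) = 0.05728
→ bracket: 0.05<=p<0.10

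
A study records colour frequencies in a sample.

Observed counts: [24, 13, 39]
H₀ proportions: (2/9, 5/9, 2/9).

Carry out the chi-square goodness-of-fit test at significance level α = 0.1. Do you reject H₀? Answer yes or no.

n = 76; E_i = n·p_i = [16.89, 42.22, 16.89]
χ² = (24−16.89)²/16.89 + (13−42.22)²/42.22 + (39−16.89)²/16.89 = 52.1671
df = 2
p-value (upper-tail) = 0.00000
At α=0.1: p < α → reject H₀

reject H₀: yes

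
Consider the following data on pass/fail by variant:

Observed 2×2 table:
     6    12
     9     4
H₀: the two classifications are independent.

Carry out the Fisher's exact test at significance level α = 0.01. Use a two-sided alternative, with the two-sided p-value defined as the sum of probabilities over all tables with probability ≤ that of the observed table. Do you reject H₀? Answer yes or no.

reject H₀: no

Margins: r₁=18, r₂=13, c₁=15, c₂=16, n=31
p_obs = C(18,6)·C(13,9)/C(31,15); sum pmf over tables with pmf ≤ p_obs
p-value (two-sided) = 0.07317
At α=0.01: p ≥ α → fail to reject H₀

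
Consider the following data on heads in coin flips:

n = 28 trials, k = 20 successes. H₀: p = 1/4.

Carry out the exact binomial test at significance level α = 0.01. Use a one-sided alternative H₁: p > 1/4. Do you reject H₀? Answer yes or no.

Exact binomial: n=28, k=20, p₀=1/4=0.2500
P(X≥20) from Σ C(n,i)·p₀^i·(1−p₀)^(n−i)
p-value (one-sided, H₁ greater) = 0.00000
At α=0.01: p < α → reject H₀

reject H₀: yes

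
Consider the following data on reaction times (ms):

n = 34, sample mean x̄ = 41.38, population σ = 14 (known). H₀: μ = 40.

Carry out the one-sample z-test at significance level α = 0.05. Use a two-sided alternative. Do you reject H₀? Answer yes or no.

reject H₀: no

SE = σ/√n = 14/√34 = 2.4010
z = (x̄−μ₀)/SE = (41.38−40)/2.4010 = 0.5748
p-value (two-sided) = 0.56545
At α=0.05: p ≥ α → fail to reject H₀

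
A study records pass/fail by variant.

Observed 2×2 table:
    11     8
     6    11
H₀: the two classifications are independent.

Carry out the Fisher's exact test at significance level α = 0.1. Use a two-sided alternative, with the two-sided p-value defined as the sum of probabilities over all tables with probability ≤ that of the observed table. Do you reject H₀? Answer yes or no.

reject H₀: no

Margins: r₁=19, r₂=17, c₁=17, c₂=19, n=36
p_obs = C(19,11)·C(17,6)/C(36,17); sum pmf over tables with pmf ≤ p_obs
p-value (two-sided) = 0.20214
At α=0.1: p ≥ α → fail to reject H₀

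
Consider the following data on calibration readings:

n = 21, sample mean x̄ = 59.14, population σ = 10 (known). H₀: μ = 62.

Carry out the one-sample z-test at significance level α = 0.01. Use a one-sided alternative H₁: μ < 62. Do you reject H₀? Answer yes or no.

SE = σ/√n = 10/√21 = 2.1822
z = (x̄−μ₀)/SE = (59.14−62)/2.1822 = -1.3106
p-value (one-sided, H₁ less) = 0.09499
At α=0.01: p ≥ α → fail to reject H₀

reject H₀: no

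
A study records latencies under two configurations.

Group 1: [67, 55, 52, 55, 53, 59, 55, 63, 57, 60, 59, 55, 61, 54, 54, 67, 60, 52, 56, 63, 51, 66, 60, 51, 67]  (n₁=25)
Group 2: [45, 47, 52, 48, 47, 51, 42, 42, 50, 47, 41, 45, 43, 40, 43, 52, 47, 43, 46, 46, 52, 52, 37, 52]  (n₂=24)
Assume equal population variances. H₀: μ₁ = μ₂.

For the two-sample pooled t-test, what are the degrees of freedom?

df = n₁ + n₂ − 2 = 25 + 24 − 2 = 47

degrees of freedom = 47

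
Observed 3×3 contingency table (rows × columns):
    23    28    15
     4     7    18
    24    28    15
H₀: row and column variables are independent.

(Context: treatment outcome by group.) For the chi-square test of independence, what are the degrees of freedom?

degrees of freedom = 4

df = (r−1)(c−1) = (3−1)·(3−1) = 4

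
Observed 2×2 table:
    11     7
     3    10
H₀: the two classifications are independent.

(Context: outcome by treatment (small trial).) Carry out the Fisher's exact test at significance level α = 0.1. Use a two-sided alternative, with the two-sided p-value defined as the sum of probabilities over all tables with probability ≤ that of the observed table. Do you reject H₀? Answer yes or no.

Margins: r₁=18, r₂=13, c₁=14, c₂=17, n=31
p_obs = C(18,11)·C(13,3)/C(31,14); sum pmf over tables with pmf ≤ p_obs
p-value (two-sided) = 0.06686
At α=0.1: p < α → reject H₀

reject H₀: yes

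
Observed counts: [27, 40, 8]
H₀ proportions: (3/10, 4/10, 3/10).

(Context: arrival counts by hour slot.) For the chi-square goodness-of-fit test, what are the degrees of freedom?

degrees of freedom = 2

df = k − 1 = 3 − 1 = 2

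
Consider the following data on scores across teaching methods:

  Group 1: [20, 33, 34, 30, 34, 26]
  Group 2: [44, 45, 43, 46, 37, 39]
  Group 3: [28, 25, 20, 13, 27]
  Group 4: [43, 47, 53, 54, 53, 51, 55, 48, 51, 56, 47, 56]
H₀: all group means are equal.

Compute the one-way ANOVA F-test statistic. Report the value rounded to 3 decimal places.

test statistic = 55.151

Group means [29.50, 42.33, 22.60, 51.17], grand mean 39.931
SSB = Σnᵢ(x̄ᵢ−x̄)² = 3704.162; SSW = ΣΣ(x−x̄ᵢ)² = 559.700
MSB = 3704.162/3 = 1234.7207; MSW = 559.700/25 = 22.3880
F = MSB/MSW = 55.1510
df = (3, 25)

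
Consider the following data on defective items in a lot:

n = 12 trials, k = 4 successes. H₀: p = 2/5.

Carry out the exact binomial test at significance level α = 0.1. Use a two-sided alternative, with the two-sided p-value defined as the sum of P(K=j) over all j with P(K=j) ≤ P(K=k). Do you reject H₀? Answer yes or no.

Exact binomial: n=12, k=4, p₀=2/5=0.4000
P(X=j) = C(n,j)·p₀^j·(1−p₀)^(n−j); p = Σ P(X=j) over j with P(X=j) ≤ P(X=4)
p-value (two-sided) = 0.77297
At α=0.1: p ≥ α → fail to reject H₀

reject H₀: no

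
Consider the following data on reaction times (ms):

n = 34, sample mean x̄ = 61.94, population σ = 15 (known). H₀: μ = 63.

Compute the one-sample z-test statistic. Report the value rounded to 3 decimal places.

SE = σ/√n = 15/√34 = 2.5725
z = (x̄−μ₀)/SE = (61.94−63)/2.5725 = -0.4121

test statistic = -0.412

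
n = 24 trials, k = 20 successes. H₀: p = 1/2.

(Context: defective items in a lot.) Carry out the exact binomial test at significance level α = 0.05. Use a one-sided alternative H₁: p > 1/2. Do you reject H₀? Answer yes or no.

reject H₀: yes

Exact binomial: n=24, k=20, p₀=1/2=0.5000
P(X≥20) from Σ C(n,i)·p₀^i·(1−p₀)^(n−i)
p-value (one-sided, H₁ greater) = 0.00077
At α=0.05: p < α → reject H₀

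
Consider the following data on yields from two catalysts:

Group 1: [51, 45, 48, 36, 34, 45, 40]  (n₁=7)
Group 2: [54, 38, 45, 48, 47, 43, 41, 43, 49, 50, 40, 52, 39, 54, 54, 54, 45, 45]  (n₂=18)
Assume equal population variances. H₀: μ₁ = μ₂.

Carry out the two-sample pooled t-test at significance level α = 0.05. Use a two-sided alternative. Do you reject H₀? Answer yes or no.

x̄₁=42.714, s₁=6.264, n₁=7
x̄₂=46.722, s₂=5.464, n₂=18
s_p² = [6·6.264² + 17·5.464²]/23 = 32.3061
SE = √(s_p²·(1/7+1/18)) = 2.5318
t = (42.714−46.722)/2.5318 = -1.5830
df = 23
p-value (two-sided) = 0.12707
At α=0.05: p ≥ α → fail to reject H₀

reject H₀: no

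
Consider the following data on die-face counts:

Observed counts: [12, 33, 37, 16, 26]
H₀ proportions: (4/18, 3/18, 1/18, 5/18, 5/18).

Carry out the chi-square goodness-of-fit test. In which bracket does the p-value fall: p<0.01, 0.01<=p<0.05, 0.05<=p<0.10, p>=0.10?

p-value bracket: p<0.01

n = 124; E_i = n·p_i = [27.56, 20.67, 6.89, 34.44, 34.44]
χ² = (12−27.56)²/27.56 + (33−20.67)²/20.67 + (37−6.89)²/6.89 + (16−34.44)²/34.44 + (26−34.44)²/34.44 = 159.7032
df = 4
p-value (upper-tail) = 0.00000
→ bracket: p<0.01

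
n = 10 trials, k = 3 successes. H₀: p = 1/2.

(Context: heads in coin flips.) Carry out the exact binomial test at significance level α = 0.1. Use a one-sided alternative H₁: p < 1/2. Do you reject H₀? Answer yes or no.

Exact binomial: n=10, k=3, p₀=1/2=0.5000
P(X≤3) from Σ C(n,i)·p₀^i·(1−p₀)^(n−i)
p-value (one-sided, H₁ less) = 0.17188
At α=0.1: p ≥ α → fail to reject H₀

reject H₀: no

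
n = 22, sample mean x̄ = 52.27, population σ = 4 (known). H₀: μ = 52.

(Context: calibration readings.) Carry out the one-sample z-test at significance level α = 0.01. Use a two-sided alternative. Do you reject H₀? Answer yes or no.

SE = σ/√n = 4/√22 = 0.8528
z = (x̄−μ₀)/SE = (52.27−52)/0.8528 = 0.3166
p-value (two-sided) = 0.75154
At α=0.01: p ≥ α → fail to reject H₀

reject H₀: no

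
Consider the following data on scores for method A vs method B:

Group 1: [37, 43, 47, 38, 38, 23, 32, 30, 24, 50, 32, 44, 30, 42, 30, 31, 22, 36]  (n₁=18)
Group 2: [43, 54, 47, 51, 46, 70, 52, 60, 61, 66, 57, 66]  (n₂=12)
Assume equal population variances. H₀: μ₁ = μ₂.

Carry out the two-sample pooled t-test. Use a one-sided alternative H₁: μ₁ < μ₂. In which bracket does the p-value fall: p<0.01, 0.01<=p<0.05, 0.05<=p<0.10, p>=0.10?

p-value bracket: p<0.01

x̄₁=34.944, s₁=8.149, n₁=18
x̄₂=56.083, s₂=8.702, n₂=12
s_p² = [17·8.149² + 11·8.702²]/28 = 70.0665
SE = √(s_p²·(1/18+1/12)) = 3.1195
t = (34.944−56.083)/3.1195 = -6.7763
df = 28
p-value (one-sided, H₁ less) = 0.00000
→ bracket: p<0.01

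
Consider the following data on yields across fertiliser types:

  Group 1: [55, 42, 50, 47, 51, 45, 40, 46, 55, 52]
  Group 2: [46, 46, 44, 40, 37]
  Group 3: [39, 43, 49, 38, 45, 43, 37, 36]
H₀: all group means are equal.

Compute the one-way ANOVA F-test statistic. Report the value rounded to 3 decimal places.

test statistic = 5.546

Group means [48.30, 42.60, 41.25], grand mean 44.609
SSB = Σnᵢ(x̄ᵢ−x̄)² = 246.678; SSW = ΣΣ(x−x̄ᵢ)² = 444.800
MSB = 246.678/2 = 123.3391; MSW = 444.800/20 = 22.2400
F = MSB/MSW = 5.5458
df = (2, 20)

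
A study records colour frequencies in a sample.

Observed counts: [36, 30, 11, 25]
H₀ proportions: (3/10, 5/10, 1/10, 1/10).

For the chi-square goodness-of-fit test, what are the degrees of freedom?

df = k − 1 = 4 − 1 = 3

degrees of freedom = 3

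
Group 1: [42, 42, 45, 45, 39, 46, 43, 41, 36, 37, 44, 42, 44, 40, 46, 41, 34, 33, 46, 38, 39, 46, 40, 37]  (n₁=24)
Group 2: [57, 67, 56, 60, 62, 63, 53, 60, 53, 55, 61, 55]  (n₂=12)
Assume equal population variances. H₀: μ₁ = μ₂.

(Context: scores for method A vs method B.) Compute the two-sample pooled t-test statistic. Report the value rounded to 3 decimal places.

x̄₁=41.083, s₁=3.878, n₁=24
x̄₂=58.500, s₂=4.359, n₂=12
s_p² = [23·3.878² + 11·4.359²]/34 = 16.3186
SE = √(s_p²·(1/24+1/12)) = 1.4282
t = (41.083−58.500)/1.4282 = -12.1946
df = 34

test statistic = -12.195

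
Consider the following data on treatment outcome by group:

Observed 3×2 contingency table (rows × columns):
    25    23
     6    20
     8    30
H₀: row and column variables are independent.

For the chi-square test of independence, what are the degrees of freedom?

df = (r−1)(c−1) = (3−1)·(2−1) = 2

degrees of freedom = 2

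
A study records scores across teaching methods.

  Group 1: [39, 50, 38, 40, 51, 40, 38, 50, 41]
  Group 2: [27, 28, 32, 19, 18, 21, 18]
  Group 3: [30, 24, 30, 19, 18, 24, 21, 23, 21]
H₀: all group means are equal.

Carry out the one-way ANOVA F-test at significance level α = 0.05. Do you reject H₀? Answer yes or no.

reject H₀: yes

Group means [43.00, 23.29, 23.33], grand mean 30.400
SSB = Σnᵢ(x̄ᵢ−x̄)² = 2232.571; SSW = ΣΣ(x−x̄ᵢ)² = 589.429
MSB = 2232.571/2 = 1116.2857; MSW = 589.429/22 = 26.7922
F = MSB/MSW = 41.6646
df = (2, 22)
p-value (upper-tail) = 0.00000
At α=0.05: p < α → reject H₀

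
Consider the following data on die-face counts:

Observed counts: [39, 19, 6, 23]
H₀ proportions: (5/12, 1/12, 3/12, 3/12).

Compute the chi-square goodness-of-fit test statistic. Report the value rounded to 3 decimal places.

test statistic = 30.729

n = 87; E_i = n·p_i = [36.25, 7.25, 21.75, 21.75]
χ² = (39−36.25)²/36.25 + (19−7.25)²/7.25 + (6−21.75)²/21.75 + (23−21.75)²/21.75 = 30.7287
df = 3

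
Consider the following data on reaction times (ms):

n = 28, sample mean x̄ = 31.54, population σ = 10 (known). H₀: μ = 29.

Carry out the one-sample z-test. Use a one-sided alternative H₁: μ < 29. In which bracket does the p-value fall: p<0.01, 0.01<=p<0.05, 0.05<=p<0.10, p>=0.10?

p-value bracket: p>=0.10

SE = σ/√n = 10/√28 = 1.8898
z = (x̄−μ₀)/SE = (31.54−29)/1.8898 = 1.3440
p-value (one-sided, H₁ less) = 0.91053
→ bracket: p>=0.10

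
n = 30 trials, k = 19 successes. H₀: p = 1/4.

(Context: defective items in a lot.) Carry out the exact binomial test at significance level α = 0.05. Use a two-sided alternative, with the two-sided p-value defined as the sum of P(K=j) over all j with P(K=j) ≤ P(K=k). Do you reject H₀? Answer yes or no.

Exact binomial: n=30, k=19, p₀=1/4=0.2500
P(X=j) = C(n,j)·p₀^j·(1−p₀)^(n−j); p = Σ P(X=j) over j with P(X=j) ≤ P(X=19)
p-value (two-sided) = 0.00001
At α=0.05: p < α → reject H₀

reject H₀: yes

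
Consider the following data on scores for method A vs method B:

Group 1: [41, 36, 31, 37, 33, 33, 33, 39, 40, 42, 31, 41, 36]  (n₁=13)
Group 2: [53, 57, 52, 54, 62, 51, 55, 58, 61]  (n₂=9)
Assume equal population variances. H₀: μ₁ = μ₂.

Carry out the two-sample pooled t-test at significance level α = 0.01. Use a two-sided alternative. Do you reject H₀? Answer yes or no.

reject H₀: yes

x̄₁=36.385, s₁=3.948, n₁=13
x̄₂=55.889, s₂=3.887, n₂=9
s_p² = [12·3.948² + 8·3.887²]/20 = 15.3983
SE = √(s_p²·(1/13+1/9)) = 1.7016
t = (36.385−55.889)/1.7016 = -11.4624
df = 20
p-value (two-sided) = 0.00000
At α=0.01: p < α → reject H₀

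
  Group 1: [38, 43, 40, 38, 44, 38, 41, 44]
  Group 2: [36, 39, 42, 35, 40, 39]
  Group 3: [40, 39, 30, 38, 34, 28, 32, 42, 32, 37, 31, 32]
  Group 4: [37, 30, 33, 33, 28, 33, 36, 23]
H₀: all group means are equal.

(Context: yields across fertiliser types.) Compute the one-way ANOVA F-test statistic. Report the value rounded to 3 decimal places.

Group means [40.75, 38.50, 34.58, 31.62], grand mean 36.029
SSB = Σnᵢ(x̄ᵢ−x̄)² = 395.179; SSW = ΣΣ(x−x̄ᵢ)² = 445.792
MSB = 395.179/3 = 131.7263; MSW = 445.792/30 = 14.8597
F = MSB/MSW = 8.8647
df = (3, 30)

test statistic = 8.865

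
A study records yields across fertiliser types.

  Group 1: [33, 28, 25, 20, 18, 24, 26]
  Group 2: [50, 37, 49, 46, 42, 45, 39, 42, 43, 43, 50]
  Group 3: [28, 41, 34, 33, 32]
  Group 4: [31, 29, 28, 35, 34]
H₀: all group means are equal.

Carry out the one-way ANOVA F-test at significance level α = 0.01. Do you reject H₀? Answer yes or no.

Group means [24.86, 44.18, 33.60, 31.40], grand mean 35.179
SSB = Σnᵢ(x̄ᵢ−x̄)² = 1721.214; SSW = ΣΣ(x−x̄ᵢ)² = 460.894
MSB = 1721.214/3 = 573.7379; MSW = 460.894/24 = 19.2039
F = MSB/MSW = 29.8761
df = (3, 24)
p-value (upper-tail) = 0.00000
At α=0.01: p < α → reject H₀

reject H₀: yes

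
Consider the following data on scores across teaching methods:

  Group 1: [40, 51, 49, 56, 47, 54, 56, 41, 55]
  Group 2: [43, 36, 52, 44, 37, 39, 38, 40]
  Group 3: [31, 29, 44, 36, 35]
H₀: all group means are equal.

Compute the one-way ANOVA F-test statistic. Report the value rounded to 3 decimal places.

test statistic = 11.698

Group means [49.89, 41.12, 35.00], grand mean 43.318
SSB = Σnᵢ(x̄ᵢ−x̄)² = 773.009; SSW = ΣΣ(x−x̄ᵢ)² = 627.764
MSB = 773.009/2 = 386.5044; MSW = 627.764/19 = 33.0402
F = MSB/MSW = 11.6980
df = (2, 19)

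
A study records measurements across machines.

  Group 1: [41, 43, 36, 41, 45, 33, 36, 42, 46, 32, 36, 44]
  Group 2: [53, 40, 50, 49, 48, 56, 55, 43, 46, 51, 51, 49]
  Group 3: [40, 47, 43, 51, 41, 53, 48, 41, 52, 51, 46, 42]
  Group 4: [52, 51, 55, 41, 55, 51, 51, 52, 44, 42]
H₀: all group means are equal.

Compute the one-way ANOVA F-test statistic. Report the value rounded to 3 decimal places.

Group means [39.58, 49.25, 46.25, 49.40], grand mean 45.978
SSB = Σnᵢ(x̄ᵢ−x̄)² = 737.162; SSW = ΣΣ(x−x̄ᵢ)² = 975.817
MSB = 737.162/3 = 245.7205; MSW = 975.817/42 = 23.2337
F = MSB/MSW = 10.5760
df = (3, 42)

test statistic = 10.576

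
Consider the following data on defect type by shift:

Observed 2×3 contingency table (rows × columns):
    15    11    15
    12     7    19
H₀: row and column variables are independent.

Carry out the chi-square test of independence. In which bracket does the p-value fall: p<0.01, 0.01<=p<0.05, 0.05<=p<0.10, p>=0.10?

p-value bracket: p>=0.10

Row totals [41, 38], col totals [27, 18, 34], n=79
χ² = (15−14.01)²/14.01 + (11−9.34)²/9.34 + (15−17.65)²/17.65 + (12−12.99)²/12.99 + (7−8.66)²/8.66 + (19−16.35)²/16.35 = 1.5812
df = 2
p-value (upper-tail) = 0.45358
→ bracket: p>=0.10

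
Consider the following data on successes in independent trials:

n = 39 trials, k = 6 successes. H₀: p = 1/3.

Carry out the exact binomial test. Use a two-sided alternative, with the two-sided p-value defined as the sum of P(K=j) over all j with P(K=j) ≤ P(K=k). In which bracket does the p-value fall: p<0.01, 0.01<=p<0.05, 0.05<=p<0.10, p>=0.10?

p-value bracket: 0.01<=p<0.05

Exact binomial: n=39, k=6, p₀=1/3=0.3333
P(X=j) = C(n,j)·p₀^j·(1−p₀)^(n−j); p = Σ P(X=j) over j with P(X=j) ≤ P(X=6)
p-value (two-sided) = 0.01682
→ bracket: 0.01<=p<0.05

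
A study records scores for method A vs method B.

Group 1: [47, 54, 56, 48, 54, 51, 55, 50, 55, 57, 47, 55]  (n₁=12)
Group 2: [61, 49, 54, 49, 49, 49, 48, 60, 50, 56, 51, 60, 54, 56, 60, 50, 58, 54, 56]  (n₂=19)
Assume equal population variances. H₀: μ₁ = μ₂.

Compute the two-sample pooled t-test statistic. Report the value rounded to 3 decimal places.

test statistic = -0.959

x̄₁=52.417, s₁=3.630, n₁=12
x̄₂=53.895, s₂=4.483, n₂=19
s_p² = [11·3.630² + 18·4.483²]/29 = 17.4726
SE = √(s_p²·(1/12+1/19)) = 1.5413
t = (52.417−53.895)/1.5413 = -0.9590
df = 29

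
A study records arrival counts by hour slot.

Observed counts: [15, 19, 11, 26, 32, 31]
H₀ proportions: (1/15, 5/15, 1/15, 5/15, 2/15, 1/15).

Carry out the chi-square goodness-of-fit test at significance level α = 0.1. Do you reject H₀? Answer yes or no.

n = 134; E_i = n·p_i = [8.93, 44.67, 8.93, 44.67, 17.87, 8.93]
χ² = (15−8.93)²/8.93 + (19−44.67)²/44.67 + (11−8.93)²/8.93 + (26−44.67)²/44.67 + (32−17.87)²/17.87 + (31−8.93)²/8.93 = 92.8358
df = 5
p-value (upper-tail) = 0.00000
At α=0.1: p < α → reject H₀

reject H₀: yes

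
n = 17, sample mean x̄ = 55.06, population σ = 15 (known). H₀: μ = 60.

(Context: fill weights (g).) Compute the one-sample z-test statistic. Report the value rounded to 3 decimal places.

test statistic = -1.358

SE = σ/√n = 15/√17 = 3.6380
z = (x̄−μ₀)/SE = (55.06−60)/3.6380 = -1.3579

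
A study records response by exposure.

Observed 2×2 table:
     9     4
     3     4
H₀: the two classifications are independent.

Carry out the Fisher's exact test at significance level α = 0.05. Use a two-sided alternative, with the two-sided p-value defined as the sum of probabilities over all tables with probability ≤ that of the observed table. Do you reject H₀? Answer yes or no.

reject H₀: no

Margins: r₁=13, r₂=7, c₁=12, c₂=8, n=20
p_obs = C(13,9)·C(7,3)/C(20,12); sum pmf over tables with pmf ≤ p_obs
p-value (two-sided) = 0.35635
At α=0.05: p ≥ α → fail to reject H₀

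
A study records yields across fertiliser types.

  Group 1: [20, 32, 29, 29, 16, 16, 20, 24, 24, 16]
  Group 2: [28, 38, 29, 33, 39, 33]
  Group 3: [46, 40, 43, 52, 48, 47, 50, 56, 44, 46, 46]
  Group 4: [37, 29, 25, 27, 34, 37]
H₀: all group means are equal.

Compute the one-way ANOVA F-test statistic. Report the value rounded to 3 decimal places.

test statistic = 41.621

Group means [22.60, 33.33, 47.09, 31.50], grand mean 34.333
SSB = Σnᵢ(x̄ᵢ−x̄)² = 3221.191; SSW = ΣΣ(x−x̄ᵢ)² = 748.142
MSB = 3221.191/3 = 1073.7303; MSW = 748.142/29 = 25.7980
F = MSB/MSW = 41.6207
df = (3, 29)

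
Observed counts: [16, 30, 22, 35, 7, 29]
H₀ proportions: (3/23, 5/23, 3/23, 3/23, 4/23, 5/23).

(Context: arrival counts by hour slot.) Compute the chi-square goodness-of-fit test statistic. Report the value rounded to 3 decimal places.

n = 139; E_i = n·p_i = [18.13, 30.22, 18.13, 18.13, 24.17, 30.22]
χ² = (16−18.13)²/18.13 + (30−30.22)²/30.22 + (22−18.13)²/18.13 + (35−18.13)²/18.13 + (7−24.17)²/24.17 + (29−30.22)²/30.22 = 29.0241
df = 5

test statistic = 29.024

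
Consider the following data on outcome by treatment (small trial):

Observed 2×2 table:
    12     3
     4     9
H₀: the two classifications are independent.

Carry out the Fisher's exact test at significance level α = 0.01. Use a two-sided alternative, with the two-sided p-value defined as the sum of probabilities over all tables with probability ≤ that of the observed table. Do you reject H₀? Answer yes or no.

Margins: r₁=15, r₂=13, c₁=16, c₂=12, n=28
p_obs = C(15,12)·C(13,4)/C(28,16); sum pmf over tables with pmf ≤ p_obs
p-value (two-sided) = 0.02002
At α=0.01: p ≥ α → fail to reject H₀

reject H₀: no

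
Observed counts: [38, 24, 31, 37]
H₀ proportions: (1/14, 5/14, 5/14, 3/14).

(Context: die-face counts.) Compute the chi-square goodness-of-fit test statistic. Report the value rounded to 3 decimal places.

n = 130; E_i = n·p_i = [9.29, 46.43, 46.43, 27.86]
χ² = (38−9.29)²/9.29 + (24−46.43)²/46.43 + (31−46.43)²/46.43 + (37−27.86)²/27.86 = 107.7559
df = 3

test statistic = 107.756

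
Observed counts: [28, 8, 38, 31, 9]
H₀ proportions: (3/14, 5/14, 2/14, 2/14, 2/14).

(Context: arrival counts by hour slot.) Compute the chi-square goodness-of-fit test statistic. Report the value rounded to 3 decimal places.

test statistic = 72.315

n = 114; E_i = n·p_i = [24.43, 40.71, 16.29, 16.29, 16.29]
χ² = (28−24.43)²/24.43 + (8−40.71)²/40.71 + (38−16.29)²/16.29 + (31−16.29)²/16.29 + (9−16.29)²/16.29 = 72.3146
df = 4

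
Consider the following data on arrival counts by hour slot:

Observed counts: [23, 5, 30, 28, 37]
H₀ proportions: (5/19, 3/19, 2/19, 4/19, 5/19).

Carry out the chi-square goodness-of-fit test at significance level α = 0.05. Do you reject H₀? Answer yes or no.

n = 123; E_i = n·p_i = [32.37, 19.42, 12.95, 25.89, 32.37]
χ² = (23−32.37)²/32.37 + (5−19.42)²/19.42 + (30−12.95)²/12.95 + (28−25.89)²/25.89 + (37−32.37)²/32.37 = 36.7133
df = 4
p-value (upper-tail) = 0.00000
At α=0.05: p < α → reject H₀

reject H₀: yes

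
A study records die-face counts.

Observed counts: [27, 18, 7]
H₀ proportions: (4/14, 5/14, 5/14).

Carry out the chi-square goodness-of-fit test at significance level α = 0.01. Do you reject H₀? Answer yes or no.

n = 52; E_i = n·p_i = [14.86, 18.57, 18.57]
χ² = (27−14.86)²/14.86 + (18−18.57)²/18.57 + (7−18.57)²/18.57 = 17.1519
df = 2
p-value (upper-tail) = 0.00019
At α=0.01: p < α → reject H₀

reject H₀: yes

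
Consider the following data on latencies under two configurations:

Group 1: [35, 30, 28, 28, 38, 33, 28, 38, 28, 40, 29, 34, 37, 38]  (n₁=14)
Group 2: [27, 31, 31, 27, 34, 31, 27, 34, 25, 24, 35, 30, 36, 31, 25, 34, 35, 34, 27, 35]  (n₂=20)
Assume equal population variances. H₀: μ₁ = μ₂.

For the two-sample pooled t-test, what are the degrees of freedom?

degrees of freedom = 32

df = n₁ + n₂ − 2 = 14 + 20 − 2 = 32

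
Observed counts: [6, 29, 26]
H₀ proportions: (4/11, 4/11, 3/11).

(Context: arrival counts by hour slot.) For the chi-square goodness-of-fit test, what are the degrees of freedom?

degrees of freedom = 2

df = k − 1 = 3 − 1 = 2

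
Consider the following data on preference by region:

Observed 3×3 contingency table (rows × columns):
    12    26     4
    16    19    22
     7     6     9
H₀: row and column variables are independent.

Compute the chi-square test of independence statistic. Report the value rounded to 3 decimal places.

test statistic = 14.576

Row totals [42, 57, 22], col totals [35, 51, 35], n=121
χ² = (12−12.15)²/12.15 + (26−17.70)²/17.70 + (4−12.15)²/12.15 + (16−16.49)²/16.49 + (19−24.02)²/24.02 + (22−16.49)²/16.49 + (7−6.36)²/6.36 + (6−9.27)²/9.27 + (9−6.36)²/6.36 = 14.5761
df = 4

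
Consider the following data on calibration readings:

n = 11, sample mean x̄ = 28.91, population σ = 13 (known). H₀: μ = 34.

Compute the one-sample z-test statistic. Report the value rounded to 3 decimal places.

SE = σ/√n = 13/√11 = 3.9196
z = (x̄−μ₀)/SE = (28.91−34)/3.9196 = -1.2986

test statistic = -1.299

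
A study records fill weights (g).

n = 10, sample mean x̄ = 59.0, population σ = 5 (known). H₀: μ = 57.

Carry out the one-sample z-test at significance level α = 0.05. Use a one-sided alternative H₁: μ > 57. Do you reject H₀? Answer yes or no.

reject H₀: no

SE = σ/√n = 5/√10 = 1.5811
z = (x̄−μ₀)/SE = (59.0−57)/1.5811 = 1.2649
p-value (one-sided, H₁ greater) = 0.10295
At α=0.05: p ≥ α → fail to reject H₀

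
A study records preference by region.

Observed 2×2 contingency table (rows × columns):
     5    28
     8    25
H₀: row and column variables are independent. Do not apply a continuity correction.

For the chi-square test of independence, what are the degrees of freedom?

degrees of freedom = 1

df = (r−1)(c−1) = (2−1)·(2−1) = 1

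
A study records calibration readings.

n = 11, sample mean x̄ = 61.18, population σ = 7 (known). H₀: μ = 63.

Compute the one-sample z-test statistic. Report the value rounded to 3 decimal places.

test statistic = -0.862

SE = σ/√n = 7/√11 = 2.1106
z = (x̄−μ₀)/SE = (61.18−63)/2.1106 = -0.8623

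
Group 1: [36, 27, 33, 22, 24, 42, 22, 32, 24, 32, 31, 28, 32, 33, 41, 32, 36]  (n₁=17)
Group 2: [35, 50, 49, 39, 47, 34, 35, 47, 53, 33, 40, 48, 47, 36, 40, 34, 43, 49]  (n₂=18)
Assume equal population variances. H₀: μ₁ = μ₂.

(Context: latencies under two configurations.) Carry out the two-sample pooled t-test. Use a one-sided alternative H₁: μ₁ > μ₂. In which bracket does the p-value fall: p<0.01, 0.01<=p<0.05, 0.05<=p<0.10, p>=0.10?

x̄₁=31.000, s₁=5.958, n₁=17
x̄₂=42.167, s₂=6.662, n₂=18
s_p² = [16·5.958² + 17·6.662²]/33 = 40.0758
SE = √(s_p²·(1/17+1/18)) = 2.1410
t = (31.000−42.167)/2.1410 = -5.2157
df = 33
p-value (one-sided, H₁ greater) = 1.00000
→ bracket: p>=0.10

p-value bracket: p>=0.10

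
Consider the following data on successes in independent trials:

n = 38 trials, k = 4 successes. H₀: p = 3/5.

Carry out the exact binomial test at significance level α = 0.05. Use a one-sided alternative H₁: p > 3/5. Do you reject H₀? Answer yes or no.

reject H₀: no

Exact binomial: n=38, k=4, p₀=3/5=0.6000
P(X≥4) from Σ C(n,i)·p₀^i·(1−p₀)^(n−i)
p-value (one-sided, H₁ greater) = 1.00000
At α=0.05: p ≥ α → fail to reject H₀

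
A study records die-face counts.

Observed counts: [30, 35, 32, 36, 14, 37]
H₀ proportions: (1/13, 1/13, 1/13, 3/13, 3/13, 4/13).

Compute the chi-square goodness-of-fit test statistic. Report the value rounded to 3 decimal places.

test statistic = 97.802

n = 184; E_i = n·p_i = [14.15, 14.15, 14.15, 42.46, 42.46, 56.62]
χ² = (30−14.15)²/14.15 + (35−14.15)²/14.15 + (32−14.15)²/14.15 + (36−42.46)²/42.46 + (14−42.46)²/42.46 + (37−56.62)²/56.62 = 97.8021
df = 5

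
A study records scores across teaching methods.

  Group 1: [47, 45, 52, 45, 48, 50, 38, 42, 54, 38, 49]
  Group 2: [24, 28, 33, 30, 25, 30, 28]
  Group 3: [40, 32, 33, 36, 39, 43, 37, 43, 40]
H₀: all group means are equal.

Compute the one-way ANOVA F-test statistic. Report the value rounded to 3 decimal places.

Group means [46.18, 28.29, 38.11], grand mean 38.852
SSB = Σnᵢ(x̄ᵢ−x̄)² = 1377.454; SSW = ΣΣ(x−x̄ᵢ)² = 457.954
MSB = 1377.454/2 = 688.7268; MSW = 457.954/24 = 19.0814
F = MSB/MSW = 36.0941
df = (2, 24)

test statistic = 36.094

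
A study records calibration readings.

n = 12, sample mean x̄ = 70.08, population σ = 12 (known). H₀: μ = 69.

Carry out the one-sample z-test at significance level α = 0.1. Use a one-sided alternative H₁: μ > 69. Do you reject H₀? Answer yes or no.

SE = σ/√n = 12/√12 = 3.4641
z = (x̄−μ₀)/SE = (70.08−69)/3.4641 = 0.3118
p-value (one-sided, H₁ greater) = 0.37761
At α=0.1: p ≥ α → fail to reject H₀

reject H₀: no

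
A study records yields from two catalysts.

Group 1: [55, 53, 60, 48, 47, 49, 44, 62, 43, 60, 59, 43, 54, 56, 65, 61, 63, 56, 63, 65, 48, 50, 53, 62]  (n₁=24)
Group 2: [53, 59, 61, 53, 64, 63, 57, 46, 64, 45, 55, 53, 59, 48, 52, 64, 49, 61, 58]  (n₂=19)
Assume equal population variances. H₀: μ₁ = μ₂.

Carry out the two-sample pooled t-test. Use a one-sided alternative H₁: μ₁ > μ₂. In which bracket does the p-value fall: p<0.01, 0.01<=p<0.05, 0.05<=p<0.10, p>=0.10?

x̄₁=54.958, s₁=7.135, n₁=24
x̄₂=56.000, s₂=6.200, n₂=19
s_p² = [23·7.135² + 18·6.200²]/41 = 45.4380
SE = √(s_p²·(1/24+1/19)) = 2.0700
t = (54.958−56.000)/2.0700 = -0.5032
df = 41
p-value (one-sided, H₁ greater) = 0.69125
→ bracket: p>=0.10

p-value bracket: p>=0.10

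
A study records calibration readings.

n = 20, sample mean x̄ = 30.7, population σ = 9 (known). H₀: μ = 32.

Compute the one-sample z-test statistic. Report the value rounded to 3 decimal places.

test statistic = -0.646

SE = σ/√n = 9/√20 = 2.0125
z = (x̄−μ₀)/SE = (30.7−32)/2.0125 = -0.6460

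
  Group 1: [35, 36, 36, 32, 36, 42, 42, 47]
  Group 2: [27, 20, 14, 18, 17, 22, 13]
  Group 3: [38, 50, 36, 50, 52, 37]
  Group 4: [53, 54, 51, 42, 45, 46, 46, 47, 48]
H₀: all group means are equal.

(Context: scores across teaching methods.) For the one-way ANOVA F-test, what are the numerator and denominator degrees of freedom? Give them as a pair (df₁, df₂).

k = 4 groups, N = 30 total
df = (k−1, N−k) = (4−1, 30−4) = (3, 26)

degrees of freedom = [3, 26]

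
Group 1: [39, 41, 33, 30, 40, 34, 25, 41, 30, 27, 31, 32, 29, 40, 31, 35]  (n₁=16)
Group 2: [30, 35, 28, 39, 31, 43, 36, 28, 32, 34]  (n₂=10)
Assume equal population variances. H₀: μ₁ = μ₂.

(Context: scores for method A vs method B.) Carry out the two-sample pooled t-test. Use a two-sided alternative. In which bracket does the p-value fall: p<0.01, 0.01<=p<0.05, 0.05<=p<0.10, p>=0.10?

x̄₁=33.625, s₁=5.188, n₁=16
x̄₂=33.600, s₂=4.835, n₂=10
s_p² = [15·5.188² + 9·4.835²]/24 = 25.5896
SE = √(s_p²·(1/16+1/10)) = 2.0392
t = (33.625−33.600)/2.0392 = 0.0123
df = 24
p-value (two-sided) = 0.99032
→ bracket: p>=0.10

p-value bracket: p>=0.10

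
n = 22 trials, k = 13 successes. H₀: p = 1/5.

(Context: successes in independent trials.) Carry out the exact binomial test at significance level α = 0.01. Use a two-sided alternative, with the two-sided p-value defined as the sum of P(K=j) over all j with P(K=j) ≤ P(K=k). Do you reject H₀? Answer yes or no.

reject H₀: yes

Exact binomial: n=22, k=13, p₀=1/5=0.2000
P(X=j) = C(n,j)·p₀^j·(1−p₀)^(n−j); p = Σ P(X=j) over j with P(X=j) ≤ P(X=13)
p-value (two-sided) = 0.00006
At α=0.01: p < α → reject H₀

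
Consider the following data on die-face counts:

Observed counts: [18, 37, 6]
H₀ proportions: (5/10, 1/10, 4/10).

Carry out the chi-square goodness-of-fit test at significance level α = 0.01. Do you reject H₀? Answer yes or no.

reject H₀: yes

n = 61; E_i = n·p_i = [30.50, 6.10, 24.40]
χ² = (18−30.50)²/30.50 + (37−6.10)²/6.10 + (6−24.40)²/24.40 = 175.5246
df = 2
p-value (upper-tail) = 0.00000
At α=0.01: p < α → reject H₀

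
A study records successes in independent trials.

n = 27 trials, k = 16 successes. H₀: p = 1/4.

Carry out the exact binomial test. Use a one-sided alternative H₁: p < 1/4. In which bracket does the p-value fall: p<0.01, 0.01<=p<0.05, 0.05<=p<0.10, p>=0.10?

p-value bracket: p>=0.10

Exact binomial: n=27, k=16, p₀=1/4=0.2500
P(X≤16) from Σ C(n,i)·p₀^i·(1−p₀)^(n−i)
p-value (one-sided, H₁ less) = 0.99997
→ bracket: p>=0.10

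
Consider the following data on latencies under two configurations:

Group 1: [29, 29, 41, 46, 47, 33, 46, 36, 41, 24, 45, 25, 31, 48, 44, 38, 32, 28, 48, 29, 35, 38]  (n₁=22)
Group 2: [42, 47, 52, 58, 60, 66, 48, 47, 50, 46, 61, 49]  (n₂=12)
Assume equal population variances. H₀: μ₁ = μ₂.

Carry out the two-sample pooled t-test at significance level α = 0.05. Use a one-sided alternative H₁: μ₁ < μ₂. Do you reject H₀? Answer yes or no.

x̄₁=36.955, s₁=7.925, n₁=22
x̄₂=52.167, s₂=7.334, n₂=12
s_p² = [21·7.925² + 11·7.334²]/32 = 59.7069
SE = √(s_p²·(1/22+1/12)) = 2.7730
t = (36.955−52.167)/2.7730 = -5.4858
df = 32
p-value (one-sided, H₁ less) = 0.00000
At α=0.05: p < α → reject H₀

reject H₀: yes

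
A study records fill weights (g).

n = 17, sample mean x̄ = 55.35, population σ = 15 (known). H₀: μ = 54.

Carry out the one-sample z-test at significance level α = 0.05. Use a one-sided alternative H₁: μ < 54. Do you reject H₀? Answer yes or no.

reject H₀: no

SE = σ/√n = 15/√17 = 3.6380
z = (x̄−μ₀)/SE = (55.35−54)/3.6380 = 0.3711
p-value (one-sided, H₁ less) = 0.64471
At α=0.05: p ≥ α → fail to reject H₀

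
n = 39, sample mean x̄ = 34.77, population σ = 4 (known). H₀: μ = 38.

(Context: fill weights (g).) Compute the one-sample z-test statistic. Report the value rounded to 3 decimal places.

SE = σ/√n = 4/√39 = 0.6405
z = (x̄−μ₀)/SE = (34.77−38)/0.6405 = -5.0428

test statistic = -5.043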